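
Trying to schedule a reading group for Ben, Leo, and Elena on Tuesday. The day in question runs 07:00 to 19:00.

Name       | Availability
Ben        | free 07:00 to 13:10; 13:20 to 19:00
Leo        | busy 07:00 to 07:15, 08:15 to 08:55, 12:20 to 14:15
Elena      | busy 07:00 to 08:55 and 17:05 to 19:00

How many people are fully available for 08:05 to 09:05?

1

Ben free: 07:00-13:10, 13:20-19:00.
Leo free: 07:15-08:15, 08:55-12:20, 14:15-19:00 (invert busy blocks within the working day).
Elena free: 08:55-17:05 (invert busy blocks within the working day).
Ben can make the full 08:05-09:05 slot — that's 1.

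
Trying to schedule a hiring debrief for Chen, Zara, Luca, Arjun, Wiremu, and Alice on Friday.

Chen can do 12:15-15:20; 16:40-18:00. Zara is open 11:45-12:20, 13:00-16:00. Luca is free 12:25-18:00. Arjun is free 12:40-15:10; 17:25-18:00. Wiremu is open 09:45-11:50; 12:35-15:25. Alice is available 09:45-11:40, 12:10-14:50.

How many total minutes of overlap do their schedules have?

Chen ∩ Zara: 12:15-12:20, 13:00-15:20.
Chen ∩ Zara ∩ Luca: 13:00-15:20.
Chen ∩ Zara ∩ Luca ∩ Arjun: 13:00-15:10.
Chen ∩ Zara ∩ Luca ∩ Arjun ∩ Wiremu: 13:00-15:10.
Chen ∩ Zara ∩ Luca ∩ Arjun ∩ Wiremu ∩ Alice: 13:00-14:50.
That's a single block of 110 minutes.

110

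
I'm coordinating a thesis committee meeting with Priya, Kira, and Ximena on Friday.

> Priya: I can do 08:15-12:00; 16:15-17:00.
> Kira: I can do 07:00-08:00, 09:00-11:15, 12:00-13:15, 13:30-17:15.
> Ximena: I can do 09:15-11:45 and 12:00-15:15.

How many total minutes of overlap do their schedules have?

120

Priya ∩ Kira: 09:00-11:15, 16:15-17:00.
Priya ∩ Kira ∩ Ximena: 09:15-11:15.
That's a single block of 120 minutes.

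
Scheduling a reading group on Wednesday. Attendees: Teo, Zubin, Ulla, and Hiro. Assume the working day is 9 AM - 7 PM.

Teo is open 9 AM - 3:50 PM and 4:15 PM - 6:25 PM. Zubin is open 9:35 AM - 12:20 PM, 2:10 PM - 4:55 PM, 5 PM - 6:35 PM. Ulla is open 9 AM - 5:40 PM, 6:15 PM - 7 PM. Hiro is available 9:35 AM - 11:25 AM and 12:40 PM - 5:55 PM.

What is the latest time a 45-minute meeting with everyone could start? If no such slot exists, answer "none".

15:05

Teo ∩ Zubin: 09:35-12:20, 14:10-15:50, 16:15-16:55, 17:00-18:25.
Teo ∩ Zubin ∩ Ulla: 09:35-12:20, 14:10-15:50, 16:15-16:55, 17:00-17:40, 18:15-18:25.
Teo ∩ Zubin ∩ Ulla ∩ Hiro: 09:35-11:25, 14:10-15:50, 16:15-16:55, 17:00-17:40.
The last common window of at least 45 minutes is 14:10-15:50; a 45-minute meeting can start as late as 15:05 and still end by 15:50.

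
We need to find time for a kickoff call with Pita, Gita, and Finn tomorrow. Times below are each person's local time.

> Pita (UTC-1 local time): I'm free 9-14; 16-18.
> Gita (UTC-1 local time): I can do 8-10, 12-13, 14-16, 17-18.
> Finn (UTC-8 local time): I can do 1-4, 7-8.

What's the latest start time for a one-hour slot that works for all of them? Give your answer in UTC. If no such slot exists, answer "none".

Pita in UTC: 10:00-15:00, 17:00-19:00 (add 1h to convert from UTC-1).
Gita in UTC: 09:00-11:00, 13:00-14:00, 15:00-17:00, 18:00-19:00 (add 1h to convert from UTC-1).
Finn in UTC: 09:00-12:00, 15:00-16:00 (add 8h to convert from UTC-8).
Pita ∩ Gita: 10:00-11:00, 13:00-14:00, 18:00-19:00.
Pita ∩ Gita ∩ Finn: 10:00-11:00.
Those are the intersection windows.
The last common window of at least 60 minutes is 10:00-11:00; a 60-minute meeting can start as late as 10:00 and still end by 11:00.

10:00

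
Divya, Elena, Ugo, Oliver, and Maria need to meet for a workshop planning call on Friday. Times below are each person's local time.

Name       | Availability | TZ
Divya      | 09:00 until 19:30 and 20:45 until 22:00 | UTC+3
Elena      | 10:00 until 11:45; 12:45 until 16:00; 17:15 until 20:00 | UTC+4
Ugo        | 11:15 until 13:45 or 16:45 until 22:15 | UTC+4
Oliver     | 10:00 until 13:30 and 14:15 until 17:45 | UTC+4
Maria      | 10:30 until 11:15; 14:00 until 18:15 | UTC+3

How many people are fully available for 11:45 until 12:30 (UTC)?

Divya in UTC: 06:00-16:30, 17:45-19:00 (subtract 3h to convert from UTC+3).
Elena in UTC: 06:00-07:45, 08:45-12:00, 13:15-16:00 (subtract 4h to convert from UTC+4).
Ugo in UTC: 07:15-09:45, 12:45-18:15 (subtract 4h to convert from UTC+4).
Oliver in UTC: 06:00-09:30, 10:15-13:45 (subtract 4h to convert from UTC+4).
Maria in UTC: 07:30-08:15, 11:00-15:15 (subtract 3h to convert from UTC+3).
Divya, Oliver, and Maria can make the full 11:45-12:30 slot — that's 3.

3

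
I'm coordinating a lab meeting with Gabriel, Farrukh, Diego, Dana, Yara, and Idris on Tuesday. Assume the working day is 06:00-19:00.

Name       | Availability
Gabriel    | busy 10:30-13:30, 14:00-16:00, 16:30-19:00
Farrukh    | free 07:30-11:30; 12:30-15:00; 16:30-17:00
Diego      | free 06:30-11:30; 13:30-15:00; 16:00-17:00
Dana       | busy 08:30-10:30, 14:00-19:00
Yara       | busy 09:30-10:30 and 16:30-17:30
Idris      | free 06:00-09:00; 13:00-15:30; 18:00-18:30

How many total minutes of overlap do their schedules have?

Gabriel free: 06:00-10:30, 13:30-14:00, 16:00-16:30 (invert busy blocks within the working day).
Farrukh free: 07:30-11:30, 12:30-15:00, 16:30-17:00.
Diego free: 06:30-11:30, 13:30-15:00, 16:00-17:00.
Dana free: 06:00-08:30, 10:30-14:00 (invert busy blocks within the working day).
Yara free: 06:00-09:30, 10:30-16:30, 17:30-19:00 (invert busy blocks within the working day).
Idris free: 06:00-09:00, 13:00-15:30, 18:00-18:30.
Gabriel ∩ Farrukh: 07:30-10:30, 13:30-14:00.
Gabriel ∩ Farrukh ∩ Diego: 07:30-10:30, 13:30-14:00.
Gabriel ∩ Farrukh ∩ Diego ∩ Dana: 07:30-08:30, 13:30-14:00.
Gabriel ∩ Farrukh ∩ Diego ∩ Dana ∩ Yara: 07:30-08:30, 13:30-14:00.
Gabriel ∩ Farrukh ∩ Diego ∩ Dana ∩ Yara ∩ Idris: 07:30-08:30, 13:30-14:00.
Summing the common windows: 60 + 30 = 90 minutes.

90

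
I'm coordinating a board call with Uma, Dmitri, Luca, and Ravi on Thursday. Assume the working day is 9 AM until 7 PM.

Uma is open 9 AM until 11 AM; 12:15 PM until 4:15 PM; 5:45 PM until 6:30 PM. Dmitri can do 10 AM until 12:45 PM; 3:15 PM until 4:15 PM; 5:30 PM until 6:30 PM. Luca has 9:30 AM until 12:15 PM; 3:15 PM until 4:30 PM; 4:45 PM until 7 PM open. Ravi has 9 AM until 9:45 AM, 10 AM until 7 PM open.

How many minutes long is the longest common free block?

Uma ∩ Dmitri: 10:00-11:00, 12:15-12:45, 15:15-16:15, 17:45-18:30.
Uma ∩ Dmitri ∩ Luca: 10:00-11:00, 15:15-16:15, 17:45-18:30.
Uma ∩ Dmitri ∩ Luca ∩ Ravi: 10:00-11:00, 15:15-16:15, 17:45-18:30.
The longest is 10:00-11:00 at 60 minutes.

60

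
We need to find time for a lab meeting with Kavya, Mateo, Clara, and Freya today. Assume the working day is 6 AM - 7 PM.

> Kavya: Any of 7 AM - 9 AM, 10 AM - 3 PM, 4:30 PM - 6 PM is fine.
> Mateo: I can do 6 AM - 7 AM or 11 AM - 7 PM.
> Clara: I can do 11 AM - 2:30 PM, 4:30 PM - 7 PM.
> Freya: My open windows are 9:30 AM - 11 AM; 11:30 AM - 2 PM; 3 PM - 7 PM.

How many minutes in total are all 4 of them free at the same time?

240

Kavya ∩ Mateo: 11:00-15:00, 16:30-18:00.
Kavya ∩ Mateo ∩ Clara: 11:00-14:30, 16:30-18:00.
Kavya ∩ Mateo ∩ Clara ∩ Freya: 11:30-14:00, 16:30-18:00.
Summing the common windows: 150 + 90 = 240 minutes.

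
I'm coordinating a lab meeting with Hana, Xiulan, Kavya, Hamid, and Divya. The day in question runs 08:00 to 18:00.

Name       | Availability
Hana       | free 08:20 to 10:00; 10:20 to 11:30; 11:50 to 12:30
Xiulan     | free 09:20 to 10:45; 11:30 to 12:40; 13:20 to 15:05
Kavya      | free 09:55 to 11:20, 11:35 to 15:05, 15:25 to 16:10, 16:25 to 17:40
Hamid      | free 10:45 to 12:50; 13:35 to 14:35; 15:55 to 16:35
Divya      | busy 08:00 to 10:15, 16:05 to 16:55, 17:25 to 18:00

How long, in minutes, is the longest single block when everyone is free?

40

Hana free: 08:20-10:00, 10:20-11:30, 11:50-12:30.
Xiulan free: 09:20-10:45, 11:30-12:40, 13:20-15:05.
Kavya free: 09:55-11:20, 11:35-15:05, 15:25-16:10, 16:25-17:40.
Hamid free: 10:45-12:50, 13:35-14:35, 15:55-16:35.
Divya free: 10:15-16:05, 16:55-17:25 (invert busy blocks within the working day).
Hana ∩ Xiulan: 09:20-10:00, 10:20-10:45, 11:50-12:30.
Hana ∩ Xiulan ∩ Kavya: 09:55-10:00, 10:20-10:45, 11:50-12:30.
Hana ∩ Xiulan ∩ Kavya ∩ Hamid: 11:50-12:30.
Hana ∩ Xiulan ∩ Kavya ∩ Hamid ∩ Divya: 11:50-12:30.
The longest is 11:50-12:30 at 40 minutes.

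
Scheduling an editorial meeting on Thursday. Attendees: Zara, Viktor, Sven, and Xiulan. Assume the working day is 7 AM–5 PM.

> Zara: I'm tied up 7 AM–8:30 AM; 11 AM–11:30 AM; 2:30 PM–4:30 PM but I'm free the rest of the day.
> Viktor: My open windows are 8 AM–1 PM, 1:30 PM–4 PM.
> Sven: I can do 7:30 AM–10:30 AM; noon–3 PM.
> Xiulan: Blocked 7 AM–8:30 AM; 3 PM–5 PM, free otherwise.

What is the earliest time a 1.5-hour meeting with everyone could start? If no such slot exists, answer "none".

Zara free: 08:30-11:00, 11:30-14:30, 16:30-17:00 (invert busy blocks within the working day).
Viktor free: 08:00-13:00, 13:30-16:00.
Sven free: 07:30-10:30, 12:00-15:00.
Xiulan free: 08:30-15:00 (invert busy blocks within the working day).
Zara ∩ Viktor: 08:30-11:00, 11:30-13:00, 13:30-14:30.
Zara ∩ Viktor ∩ Sven: 08:30-10:30, 12:00-13:00, 13:30-14:30.
Zara ∩ Viktor ∩ Sven ∩ Xiulan: 08:30-10:30, 12:00-13:00, 13:30-14:30.
The first common window of at least 90 minutes is 08:30-10:30, so the earliest start is 08:30.

08:30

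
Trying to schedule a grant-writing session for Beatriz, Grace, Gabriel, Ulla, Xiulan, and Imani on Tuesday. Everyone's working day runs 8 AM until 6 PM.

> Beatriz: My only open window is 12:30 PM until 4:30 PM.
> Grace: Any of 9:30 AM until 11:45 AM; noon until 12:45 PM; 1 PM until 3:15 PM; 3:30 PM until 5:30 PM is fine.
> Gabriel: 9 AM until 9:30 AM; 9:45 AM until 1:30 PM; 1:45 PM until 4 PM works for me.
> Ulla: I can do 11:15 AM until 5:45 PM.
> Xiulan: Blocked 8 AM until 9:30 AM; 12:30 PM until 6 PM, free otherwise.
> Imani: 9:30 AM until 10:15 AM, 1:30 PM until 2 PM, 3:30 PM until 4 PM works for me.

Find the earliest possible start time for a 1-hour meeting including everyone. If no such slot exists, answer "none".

none

Beatriz free: 12:30-16:30.
Grace free: 09:30-11:45, 12:00-12:45, 13:00-15:15, 15:30-17:30.
Gabriel free: 09:00-09:30, 09:45-13:30, 13:45-16:00.
Ulla free: 11:15-17:45.
Xiulan free: 09:30-12:30 (invert busy blocks within the working day).
Imani free: 09:30-10:15, 13:30-14:00, 15:30-16:00.
Beatriz ∩ Grace: 12:30-12:45, 13:00-15:15, 15:30-16:30.
Beatriz ∩ Grace ∩ Gabriel: 12:30-12:45, 13:00-13:30, 13:45-15:15, 15:30-16:00.
Beatriz ∩ Grace ∩ Gabriel ∩ Ulla: 12:30-12:45, 13:00-13:30, 13:45-15:15, 15:30-16:00.
Beatriz ∩ Grace ∩ Gabriel ∩ Ulla ∩ Xiulan: ∅.
Beatriz ∩ Grace ∩ Gabriel ∩ Ulla ∩ Xiulan ∩ Imani: ∅.
There is no time when everyone is free.
No common window is at least 60 minutes long.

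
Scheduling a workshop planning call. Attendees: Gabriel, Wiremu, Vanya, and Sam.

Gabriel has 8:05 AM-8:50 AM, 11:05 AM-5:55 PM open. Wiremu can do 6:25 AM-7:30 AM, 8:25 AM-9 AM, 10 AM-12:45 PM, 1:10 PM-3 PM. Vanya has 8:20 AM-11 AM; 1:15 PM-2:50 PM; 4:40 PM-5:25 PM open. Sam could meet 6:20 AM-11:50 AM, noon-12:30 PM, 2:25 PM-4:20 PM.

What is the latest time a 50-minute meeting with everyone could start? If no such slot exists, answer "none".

none

Gabriel ∩ Wiremu: 08:25-08:50, 11:05-12:45, 13:10-15:00.
Gabriel ∩ Wiremu ∩ Vanya: 08:25-08:50, 13:15-14:50.
Gabriel ∩ Wiremu ∩ Vanya ∩ Sam: 08:25-08:50, 14:25-14:50.
No common window is at least 50 minutes long.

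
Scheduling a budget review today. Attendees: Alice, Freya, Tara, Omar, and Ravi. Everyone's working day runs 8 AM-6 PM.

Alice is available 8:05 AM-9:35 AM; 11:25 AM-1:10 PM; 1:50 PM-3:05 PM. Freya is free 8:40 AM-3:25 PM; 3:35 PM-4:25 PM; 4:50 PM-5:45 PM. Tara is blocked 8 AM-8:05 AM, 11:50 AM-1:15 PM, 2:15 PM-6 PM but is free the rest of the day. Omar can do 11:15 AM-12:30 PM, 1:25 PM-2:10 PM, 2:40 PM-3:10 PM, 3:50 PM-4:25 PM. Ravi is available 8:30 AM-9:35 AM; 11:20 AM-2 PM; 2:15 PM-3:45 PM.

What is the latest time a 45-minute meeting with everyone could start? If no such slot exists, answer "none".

Alice free: 08:05-09:35, 11:25-13:10, 13:50-15:05.
Freya free: 08:40-15:25, 15:35-16:25, 16:50-17:45.
Tara free: 08:05-11:50, 13:15-14:15 (invert busy blocks within the working day).
Omar free: 11:15-12:30, 13:25-14:10, 14:40-15:10, 15:50-16:25.
Ravi free: 08:30-09:35, 11:20-14:00, 14:15-15:45.
Alice ∩ Freya: 08:40-09:35, 11:25-13:10, 13:50-15:05.
Alice ∩ Freya ∩ Tara: 08:40-09:35, 11:25-11:50, 13:50-14:15.
Alice ∩ Freya ∩ Tara ∩ Omar: 11:25-11:50, 13:50-14:10.
Alice ∩ Freya ∩ Tara ∩ Omar ∩ Ravi: 11:25-11:50, 13:50-14:00.
Those are the intersection windows.
No common window is at least 45 minutes long.

none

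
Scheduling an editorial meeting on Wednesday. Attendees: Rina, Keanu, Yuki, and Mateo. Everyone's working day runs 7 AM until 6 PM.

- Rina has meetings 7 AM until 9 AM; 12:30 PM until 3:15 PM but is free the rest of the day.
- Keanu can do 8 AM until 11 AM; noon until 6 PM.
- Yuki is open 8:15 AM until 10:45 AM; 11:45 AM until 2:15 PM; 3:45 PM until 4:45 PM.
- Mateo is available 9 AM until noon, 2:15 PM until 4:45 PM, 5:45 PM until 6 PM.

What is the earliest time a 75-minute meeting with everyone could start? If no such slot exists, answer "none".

Rina free: 09:00-12:30, 15:15-18:00 (invert busy blocks within the working day).
Keanu free: 08:00-11:00, 12:00-18:00.
Yuki free: 08:15-10:45, 11:45-14:15, 15:45-16:45.
Mateo free: 09:00-12:00, 14:15-16:45, 17:45-18:00.
Rina ∩ Keanu: 09:00-11:00, 12:00-12:30, 15:15-18:00.
Rina ∩ Keanu ∩ Yuki: 09:00-10:45, 12:00-12:30, 15:45-16:45.
Rina ∩ Keanu ∩ Yuki ∩ Mateo: 09:00-10:45, 15:45-16:45.
The first common window of at least 75 minutes is 09:00-10:45, so the earliest start is 09:00.

09:00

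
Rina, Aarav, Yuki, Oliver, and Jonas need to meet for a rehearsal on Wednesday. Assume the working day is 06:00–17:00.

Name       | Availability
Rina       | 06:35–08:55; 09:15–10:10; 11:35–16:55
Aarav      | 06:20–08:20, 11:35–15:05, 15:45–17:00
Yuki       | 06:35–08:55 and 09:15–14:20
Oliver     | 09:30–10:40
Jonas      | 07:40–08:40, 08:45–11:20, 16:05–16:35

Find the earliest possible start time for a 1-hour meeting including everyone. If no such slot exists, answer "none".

Rina ∩ Aarav: 06:35-08:20, 11:35-15:05, 15:45-16:55.
Rina ∩ Aarav ∩ Yuki: 06:35-08:20, 11:35-14:20.
Rina ∩ Aarav ∩ Yuki ∩ Oliver: ∅.
Rina ∩ Aarav ∩ Yuki ∩ Oliver ∩ Jonas: ∅.
There is no time when everyone is free.
No common window is at least 60 minutes long.

none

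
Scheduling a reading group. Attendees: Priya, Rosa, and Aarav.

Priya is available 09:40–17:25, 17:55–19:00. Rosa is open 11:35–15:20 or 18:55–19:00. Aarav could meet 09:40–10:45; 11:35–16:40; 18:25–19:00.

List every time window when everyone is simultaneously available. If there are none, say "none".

11:35-15:20, 18:55-19:00

Priya ∩ Rosa: 11:35-15:20, 18:55-19:00.
Priya ∩ Rosa ∩ Aarav: 11:35-15:20, 18:55-19:00.
Those are the intersection windows.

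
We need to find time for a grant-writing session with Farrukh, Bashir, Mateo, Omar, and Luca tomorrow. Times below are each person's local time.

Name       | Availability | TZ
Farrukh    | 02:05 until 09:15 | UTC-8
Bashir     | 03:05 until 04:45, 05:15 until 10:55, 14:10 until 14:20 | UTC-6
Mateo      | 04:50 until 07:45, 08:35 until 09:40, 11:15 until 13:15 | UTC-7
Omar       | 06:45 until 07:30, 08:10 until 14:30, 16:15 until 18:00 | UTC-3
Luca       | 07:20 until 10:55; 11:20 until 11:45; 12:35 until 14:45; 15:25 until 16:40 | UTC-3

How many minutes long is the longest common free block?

Farrukh in UTC: 10:05-17:15 (add 8h to convert from UTC-8).
Bashir in UTC: 09:05-10:45, 11:15-16:55, 20:10-20:20 (add 6h to convert from UTC-6).
Mateo in UTC: 11:50-14:45, 15:35-16:40, 18:15-20:15 (add 7h to convert from UTC-7).
Omar in UTC: 09:45-10:30, 11:10-17:30, 19:15-21:00 (add 3h to convert from UTC-3).
Luca in UTC: 10:20-13:55, 14:20-14:45, 15:35-17:45, 18:25-19:40 (add 3h to convert from UTC-3).
Farrukh ∩ Bashir: 10:05-10:45, 11:15-16:55.
Farrukh ∩ Bashir ∩ Mateo: 11:50-14:45, 15:35-16:40.
Farrukh ∩ Bashir ∩ Mateo ∩ Omar: 11:50-14:45, 15:35-16:40.
Farrukh ∩ Bashir ∩ Mateo ∩ Omar ∩ Luca: 11:50-13:55, 14:20-14:45, 15:35-16:40.
The longest is 11:50-13:55 at 125 minutes.

125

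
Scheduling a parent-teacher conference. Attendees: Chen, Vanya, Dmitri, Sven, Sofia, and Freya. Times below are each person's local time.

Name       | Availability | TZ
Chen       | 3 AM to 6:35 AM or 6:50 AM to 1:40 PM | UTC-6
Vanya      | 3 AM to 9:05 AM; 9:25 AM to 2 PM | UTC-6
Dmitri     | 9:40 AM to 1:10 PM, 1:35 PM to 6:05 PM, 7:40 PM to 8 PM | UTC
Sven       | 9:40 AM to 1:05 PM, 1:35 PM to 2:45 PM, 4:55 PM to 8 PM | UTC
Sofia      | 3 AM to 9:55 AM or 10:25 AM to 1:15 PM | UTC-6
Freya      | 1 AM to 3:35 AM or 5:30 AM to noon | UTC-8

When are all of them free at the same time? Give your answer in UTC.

09:40-11:35, 13:35-14:45, 16:55-18:05

Chen in UTC: 09:00-12:35, 12:50-19:40 (add 6h to convert from UTC-6).
Vanya in UTC: 09:00-15:05, 15:25-20:00 (add 6h to convert from UTC-6).
Dmitri in UTC: 09:40-13:10, 13:35-18:05, 19:40-20:00.
Sven in UTC: 09:40-13:05, 13:35-14:45, 16:55-20:00.
Sofia in UTC: 09:00-15:55, 16:25-19:15 (add 6h to convert from UTC-6).
Freya in UTC: 09:00-11:35, 13:30-20:00 (add 8h to convert from UTC-8).
Chen ∩ Vanya: 09:00-12:35, 12:50-15:05, 15:25-19:40.
Chen ∩ Vanya ∩ Dmitri: 09:40-12:35, 12:50-13:10, 13:35-15:05, 15:25-18:05.
Chen ∩ Vanya ∩ Dmitri ∩ Sven: 09:40-12:35, 12:50-13:05, 13:35-14:45, 16:55-18:05.
Chen ∩ Vanya ∩ Dmitri ∩ Sven ∩ Sofia: 09:40-12:35, 12:50-13:05, 13:35-14:45, 16:55-18:05.
Chen ∩ Vanya ∩ Dmitri ∩ Sven ∩ Sofia ∩ Freya: 09:40-11:35, 13:35-14:45, 16:55-18:05.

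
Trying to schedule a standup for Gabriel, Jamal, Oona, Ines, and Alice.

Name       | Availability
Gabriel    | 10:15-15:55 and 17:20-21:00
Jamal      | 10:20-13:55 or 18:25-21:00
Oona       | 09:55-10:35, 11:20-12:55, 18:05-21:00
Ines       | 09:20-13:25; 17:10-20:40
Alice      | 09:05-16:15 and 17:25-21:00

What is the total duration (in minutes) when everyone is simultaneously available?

245

Gabriel ∩ Jamal: 10:20-13:55, 18:25-21:00.
Gabriel ∩ Jamal ∩ Oona: 10:20-10:35, 11:20-12:55, 18:25-21:00.
Gabriel ∩ Jamal ∩ Oona ∩ Ines: 10:20-10:35, 11:20-12:55, 18:25-20:40.
Gabriel ∩ Jamal ∩ Oona ∩ Ines ∩ Alice: 10:20-10:35, 11:20-12:55, 18:25-20:40.
So the common availability across everyone is 10:20-10:35, 11:20-12:55, 18:25-20:40.
Summing the common windows: 15 + 95 + 135 = 245 minutes.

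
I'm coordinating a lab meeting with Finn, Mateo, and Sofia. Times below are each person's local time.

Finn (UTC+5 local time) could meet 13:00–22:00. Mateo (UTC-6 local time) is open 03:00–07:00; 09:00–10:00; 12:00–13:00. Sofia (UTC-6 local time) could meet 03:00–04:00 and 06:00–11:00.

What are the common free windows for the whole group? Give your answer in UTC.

Finn in UTC: 08:00-17:00 (subtract 5h to convert from UTC+5).
Mateo in UTC: 09:00-13:00, 15:00-16:00, 18:00-19:00 (add 6h to convert from UTC-6).
Sofia in UTC: 09:00-10:00, 12:00-17:00 (add 6h to convert from UTC-6).
Finn ∩ Mateo: 09:00-13:00, 15:00-16:00.
Finn ∩ Mateo ∩ Sofia: 09:00-10:00, 12:00-13:00, 15:00-16:00.

09:00-10:00, 12:00-13:00, 15:00-16:00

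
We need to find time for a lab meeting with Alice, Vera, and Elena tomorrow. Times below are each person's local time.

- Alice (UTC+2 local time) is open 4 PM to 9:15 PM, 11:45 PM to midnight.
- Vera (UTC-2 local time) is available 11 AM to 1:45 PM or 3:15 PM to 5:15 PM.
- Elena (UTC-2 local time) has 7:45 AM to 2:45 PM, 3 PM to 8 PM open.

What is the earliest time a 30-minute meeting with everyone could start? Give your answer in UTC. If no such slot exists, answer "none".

Alice in UTC: 14:00-19:15, 21:45-22:00 (subtract 2h to convert from UTC+2).
Vera in UTC: 13:00-15:45, 17:15-19:15 (add 2h to convert from UTC-2).
Elena in UTC: 09:45-16:45, 17:00-22:00 (add 2h to convert from UTC-2).
Alice ∩ Vera: 14:00-15:45, 17:15-19:15.
Alice ∩ Vera ∩ Elena: 14:00-15:45, 17:15-19:15.
So the common availability across everyone is 14:00-15:45, 17:15-19:15.
The first common window of at least 30 minutes is 14:00-15:45, so the earliest start is 14:00.

14:00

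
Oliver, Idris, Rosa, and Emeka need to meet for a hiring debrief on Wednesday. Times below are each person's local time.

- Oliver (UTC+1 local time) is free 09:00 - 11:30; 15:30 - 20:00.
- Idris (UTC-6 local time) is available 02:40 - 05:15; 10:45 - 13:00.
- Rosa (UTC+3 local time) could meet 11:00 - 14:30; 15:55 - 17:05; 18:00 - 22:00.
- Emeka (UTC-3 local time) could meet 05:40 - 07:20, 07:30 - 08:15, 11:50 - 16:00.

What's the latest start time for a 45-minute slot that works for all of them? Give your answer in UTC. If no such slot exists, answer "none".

Oliver in UTC: 08:00-10:30, 14:30-19:00 (subtract 1h to convert from UTC+1).
Idris in UTC: 08:40-11:15, 16:45-19:00 (add 6h to convert from UTC-6).
Rosa in UTC: 08:00-11:30, 12:55-14:05, 15:00-19:00 (subtract 3h to convert from UTC+3).
Emeka in UTC: 08:40-10:20, 10:30-11:15, 14:50-19:00 (add 3h to convert from UTC-3).
Oliver ∩ Idris: 08:40-10:30, 16:45-19:00.
Oliver ∩ Idris ∩ Rosa: 08:40-10:30, 16:45-19:00.
Oliver ∩ Idris ∩ Rosa ∩ Emeka: 08:40-10:20, 16:45-19:00.
The last common window of at least 45 minutes is 16:45-19:00; a 45-minute meeting can start as late as 18:15 and still end by 19:00.

18:15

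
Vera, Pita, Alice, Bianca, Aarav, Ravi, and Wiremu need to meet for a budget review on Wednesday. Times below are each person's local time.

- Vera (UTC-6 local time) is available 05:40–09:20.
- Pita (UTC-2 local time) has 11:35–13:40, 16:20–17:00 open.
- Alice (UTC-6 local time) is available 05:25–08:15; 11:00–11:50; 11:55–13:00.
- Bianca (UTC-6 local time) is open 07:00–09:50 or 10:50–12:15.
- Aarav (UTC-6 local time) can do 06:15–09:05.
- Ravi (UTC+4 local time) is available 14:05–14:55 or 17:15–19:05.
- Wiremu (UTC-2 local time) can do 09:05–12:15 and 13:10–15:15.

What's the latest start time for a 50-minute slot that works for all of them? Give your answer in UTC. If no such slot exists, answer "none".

Vera in UTC: 11:40-15:20 (add 6h to convert from UTC-6).
Pita in UTC: 13:35-15:40, 18:20-19:00 (add 2h to convert from UTC-2).
Alice in UTC: 11:25-14:15, 17:00-17:50, 17:55-19:00 (add 6h to convert from UTC-6).
Bianca in UTC: 13:00-15:50, 16:50-18:15 (add 6h to convert from UTC-6).
Aarav in UTC: 12:15-15:05 (add 6h to convert from UTC-6).
Ravi in UTC: 10:05-10:55, 13:15-15:05 (subtract 4h to convert from UTC+4).
Wiremu in UTC: 11:05-14:15, 15:10-17:15 (add 2h to convert from UTC-2).
Vera ∩ Pita: 13:35-15:20.
Vera ∩ Pita ∩ Alice: 13:35-14:15.
Vera ∩ Pita ∩ Alice ∩ Bianca: 13:35-14:15.
Vera ∩ Pita ∩ Alice ∩ Bianca ∩ Aarav: 13:35-14:15.
Vera ∩ Pita ∩ Alice ∩ Bianca ∩ Aarav ∩ Ravi: 13:35-14:15.
Vera ∩ Pita ∩ Alice ∩ Bianca ∩ Aarav ∩ Ravi ∩ Wiremu: 13:35-14:15.
No common window is at least 50 minutes long.

none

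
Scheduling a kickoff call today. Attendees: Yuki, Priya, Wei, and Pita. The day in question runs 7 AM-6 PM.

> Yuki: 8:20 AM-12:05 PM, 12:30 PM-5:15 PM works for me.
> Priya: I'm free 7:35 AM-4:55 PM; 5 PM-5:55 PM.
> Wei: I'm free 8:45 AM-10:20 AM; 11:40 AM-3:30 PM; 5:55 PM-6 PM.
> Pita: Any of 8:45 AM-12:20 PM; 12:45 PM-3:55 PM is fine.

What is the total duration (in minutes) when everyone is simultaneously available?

Yuki ∩ Priya: 08:20-12:05, 12:30-16:55, 17:00-17:15.
Yuki ∩ Priya ∩ Wei: 08:45-10:20, 11:40-12:05, 12:30-15:30.
Yuki ∩ Priya ∩ Wei ∩ Pita: 08:45-10:20, 11:40-12:05, 12:45-15:30.
So the common availability across everyone is 08:45-10:20, 11:40-12:05, 12:45-15:30.
Summing the common windows: 95 + 25 + 165 = 285 minutes.

285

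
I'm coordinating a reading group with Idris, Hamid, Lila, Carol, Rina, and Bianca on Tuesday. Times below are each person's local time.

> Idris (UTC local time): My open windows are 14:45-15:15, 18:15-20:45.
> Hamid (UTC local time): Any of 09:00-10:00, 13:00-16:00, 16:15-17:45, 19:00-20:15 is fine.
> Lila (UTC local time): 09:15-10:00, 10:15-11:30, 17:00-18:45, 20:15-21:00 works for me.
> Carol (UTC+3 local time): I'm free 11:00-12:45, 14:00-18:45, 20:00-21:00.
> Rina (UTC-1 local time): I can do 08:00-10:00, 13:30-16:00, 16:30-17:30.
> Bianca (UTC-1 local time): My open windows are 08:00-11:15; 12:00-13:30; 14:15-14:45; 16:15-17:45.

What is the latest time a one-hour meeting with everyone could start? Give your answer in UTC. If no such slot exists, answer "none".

none

Idris in UTC: 14:45-15:15, 18:15-20:45.
Hamid in UTC: 09:00-10:00, 13:00-16:00, 16:15-17:45, 19:00-20:15.
Lila in UTC: 09:15-10:00, 10:15-11:30, 17:00-18:45, 20:15-21:00.
Carol in UTC: 08:00-09:45, 11:00-15:45, 17:00-18:00 (subtract 3h to convert from UTC+3).
Rina in UTC: 09:00-11:00, 14:30-17:00, 17:30-18:30 (add 1h to convert from UTC-1).
Bianca in UTC: 09:00-12:15, 13:00-14:30, 15:15-15:45, 17:15-18:45 (add 1h to convert from UTC-1).
Idris ∩ Hamid: 14:45-15:15, 19:00-20:15.
Idris ∩ Hamid ∩ Lila: ∅.
Idris ∩ Hamid ∩ Lila ∩ Carol: ∅.
Idris ∩ Hamid ∩ Lila ∩ Carol ∩ Rina: ∅.
Idris ∩ Hamid ∩ Lila ∩ Carol ∩ Rina ∩ Bianca: ∅.
There is no time when everyone is free.
No common window is at least 60 minutes long.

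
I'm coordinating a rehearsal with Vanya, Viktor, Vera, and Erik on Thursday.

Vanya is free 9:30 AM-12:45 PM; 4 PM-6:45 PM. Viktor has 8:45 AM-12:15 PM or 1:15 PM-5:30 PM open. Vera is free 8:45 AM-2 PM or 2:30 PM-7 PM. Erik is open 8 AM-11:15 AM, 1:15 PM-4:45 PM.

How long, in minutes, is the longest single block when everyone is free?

Vanya ∩ Viktor: 09:30-12:15, 16:00-17:30.
Vanya ∩ Viktor ∩ Vera: 09:30-12:15, 16:00-17:30.
Vanya ∩ Viktor ∩ Vera ∩ Erik: 09:30-11:15, 16:00-16:45.
Those are the intersection windows.
The longest is 09:30-11:15 at 105 minutes.

105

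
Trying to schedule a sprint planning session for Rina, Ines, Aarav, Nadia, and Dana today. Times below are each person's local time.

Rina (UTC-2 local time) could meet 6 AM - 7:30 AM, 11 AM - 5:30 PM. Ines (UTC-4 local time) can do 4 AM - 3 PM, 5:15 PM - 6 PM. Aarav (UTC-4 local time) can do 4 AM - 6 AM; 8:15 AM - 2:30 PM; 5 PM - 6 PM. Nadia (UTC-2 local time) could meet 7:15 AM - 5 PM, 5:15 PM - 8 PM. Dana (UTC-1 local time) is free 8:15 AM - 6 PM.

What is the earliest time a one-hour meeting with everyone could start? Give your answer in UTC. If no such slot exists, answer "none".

13:00

Rina in UTC: 08:00-09:30, 13:00-19:30 (add 2h to convert from UTC-2).
Ines in UTC: 08:00-19:00, 21:15-22:00 (add 4h to convert from UTC-4).
Aarav in UTC: 08:00-10:00, 12:15-18:30, 21:00-22:00 (add 4h to convert from UTC-4).
Nadia in UTC: 09:15-19:00, 19:15-22:00 (add 2h to convert from UTC-2).
Dana in UTC: 09:15-19:00 (add 1h to convert from UTC-1).
Rina ∩ Ines: 08:00-09:30, 13:00-19:00.
Rina ∩ Ines ∩ Aarav: 08:00-09:30, 13:00-18:30.
Rina ∩ Ines ∩ Aarav ∩ Nadia: 09:15-09:30, 13:00-18:30.
Rina ∩ Ines ∩ Aarav ∩ Nadia ∩ Dana: 09:15-09:30, 13:00-18:30.
So the common availability across everyone is 09:15-09:30, 13:00-18:30.
The first common window of at least 60 minutes is 13:00-18:30, so the earliest start is 13:00.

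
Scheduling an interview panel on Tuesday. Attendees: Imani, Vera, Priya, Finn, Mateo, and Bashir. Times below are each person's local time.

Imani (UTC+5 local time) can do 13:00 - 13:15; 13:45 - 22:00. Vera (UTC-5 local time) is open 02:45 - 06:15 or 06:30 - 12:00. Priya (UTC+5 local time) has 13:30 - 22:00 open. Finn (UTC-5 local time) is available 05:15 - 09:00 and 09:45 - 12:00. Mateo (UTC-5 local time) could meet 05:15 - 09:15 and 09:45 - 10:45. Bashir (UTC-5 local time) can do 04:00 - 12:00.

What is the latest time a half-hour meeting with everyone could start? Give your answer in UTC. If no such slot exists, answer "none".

Imani in UTC: 08:00-08:15, 08:45-17:00 (subtract 5h to convert from UTC+5).
Vera in UTC: 07:45-11:15, 11:30-17:00 (add 5h to convert from UTC-5).
Priya in UTC: 08:30-17:00 (subtract 5h to convert from UTC+5).
Finn in UTC: 10:15-14:00, 14:45-17:00 (add 5h to convert from UTC-5).
Mateo in UTC: 10:15-14:15, 14:45-15:45 (add 5h to convert from UTC-5).
Bashir in UTC: 09:00-17:00 (add 5h to convert from UTC-5).
Imani ∩ Vera: 08:00-08:15, 08:45-11:15, 11:30-17:00.
Imani ∩ Vera ∩ Priya: 08:45-11:15, 11:30-17:00.
Imani ∩ Vera ∩ Priya ∩ Finn: 10:15-11:15, 11:30-14:00, 14:45-17:00.
Imani ∩ Vera ∩ Priya ∩ Finn ∩ Mateo: 10:15-11:15, 11:30-14:00, 14:45-15:45.
Imani ∩ Vera ∩ Priya ∩ Finn ∩ Mateo ∩ Bashir: 10:15-11:15, 11:30-14:00, 14:45-15:45.
The last common window of at least 30 minutes is 14:45-15:45; a 30-minute meeting can start as late as 15:15 and still end by 15:45.

15:15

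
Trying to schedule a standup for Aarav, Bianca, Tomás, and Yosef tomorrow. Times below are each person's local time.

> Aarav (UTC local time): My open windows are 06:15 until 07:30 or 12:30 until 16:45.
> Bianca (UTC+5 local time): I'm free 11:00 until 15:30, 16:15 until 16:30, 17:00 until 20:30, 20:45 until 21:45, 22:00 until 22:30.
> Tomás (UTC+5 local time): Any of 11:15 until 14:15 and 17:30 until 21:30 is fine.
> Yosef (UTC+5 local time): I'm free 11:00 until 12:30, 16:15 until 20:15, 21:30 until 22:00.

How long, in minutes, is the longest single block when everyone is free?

165

Aarav in UTC: 06:15-07:30, 12:30-16:45.
Bianca in UTC: 06:00-10:30, 11:15-11:30, 12:00-15:30, 15:45-16:45, 17:00-17:30 (subtract 5h to convert from UTC+5).
Tomás in UTC: 06:15-09:15, 12:30-16:30 (subtract 5h to convert from UTC+5).
Yosef in UTC: 06:00-07:30, 11:15-15:15, 16:30-17:00 (subtract 5h to convert from UTC+5).
Aarav ∩ Bianca: 06:15-07:30, 12:30-15:30, 15:45-16:45.
Aarav ∩ Bianca ∩ Tomás: 06:15-07:30, 12:30-15:30, 15:45-16:30.
Aarav ∩ Bianca ∩ Tomás ∩ Yosef: 06:15-07:30, 12:30-15:15.
The longest is 12:30-15:15 at 165 minutes.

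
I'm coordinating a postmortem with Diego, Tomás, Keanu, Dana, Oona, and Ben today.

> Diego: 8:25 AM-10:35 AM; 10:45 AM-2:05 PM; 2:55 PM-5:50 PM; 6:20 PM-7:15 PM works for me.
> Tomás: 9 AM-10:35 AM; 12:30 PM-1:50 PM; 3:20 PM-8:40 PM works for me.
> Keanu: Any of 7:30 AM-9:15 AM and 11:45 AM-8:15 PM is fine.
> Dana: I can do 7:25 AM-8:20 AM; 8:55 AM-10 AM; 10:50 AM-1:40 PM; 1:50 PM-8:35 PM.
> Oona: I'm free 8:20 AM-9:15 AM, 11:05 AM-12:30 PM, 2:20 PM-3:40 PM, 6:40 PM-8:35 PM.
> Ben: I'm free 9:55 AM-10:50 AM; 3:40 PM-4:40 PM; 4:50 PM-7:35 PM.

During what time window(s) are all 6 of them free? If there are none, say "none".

Diego ∩ Tomás: 09:00-10:35, 12:30-13:50, 15:20-17:50, 18:20-19:15.
Diego ∩ Tomás ∩ Keanu: 09:00-09:15, 12:30-13:50, 15:20-17:50, 18:20-19:15.
Diego ∩ Tomás ∩ Keanu ∩ Dana: 09:00-09:15, 12:30-13:40, 15:20-17:50, 18:20-19:15.
Diego ∩ Tomás ∩ Keanu ∩ Dana ∩ Oona: 09:00-09:15, 15:20-15:40, 18:40-19:15.
Diego ∩ Tomás ∩ Keanu ∩ Dana ∩ Oona ∩ Ben: 18:40-19:15.
So the common availability across everyone is 18:40-19:15.

18:40-19:15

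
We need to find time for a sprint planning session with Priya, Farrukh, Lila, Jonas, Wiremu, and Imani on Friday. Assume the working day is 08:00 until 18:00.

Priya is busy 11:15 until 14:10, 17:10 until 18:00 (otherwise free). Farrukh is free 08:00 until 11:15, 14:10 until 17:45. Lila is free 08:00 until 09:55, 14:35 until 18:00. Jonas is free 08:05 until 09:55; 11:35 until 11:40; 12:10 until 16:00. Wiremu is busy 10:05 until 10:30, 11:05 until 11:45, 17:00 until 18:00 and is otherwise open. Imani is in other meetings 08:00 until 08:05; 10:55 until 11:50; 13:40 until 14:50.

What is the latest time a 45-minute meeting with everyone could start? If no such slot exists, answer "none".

15:15

Priya free: 08:00-11:15, 14:10-17:10 (invert busy blocks within the working day).
Farrukh free: 08:00-11:15, 14:10-17:45.
Lila free: 08:00-09:55, 14:35-18:00.
Jonas free: 08:05-09:55, 11:35-11:40, 12:10-16:00.
Wiremu free: 08:00-10:05, 10:30-11:05, 11:45-17:00 (invert busy blocks within the working day).
Imani free: 08:05-10:55, 11:50-13:40, 14:50-18:00 (invert busy blocks within the working day).
Priya ∩ Farrukh: 08:00-11:15, 14:10-17:10.
Priya ∩ Farrukh ∩ Lila: 08:00-09:55, 14:35-17:10.
Priya ∩ Farrukh ∩ Lila ∩ Jonas: 08:05-09:55, 14:35-16:00.
Priya ∩ Farrukh ∩ Lila ∩ Jonas ∩ Wiremu: 08:05-09:55, 14:35-16:00.
Priya ∩ Farrukh ∩ Lila ∩ Jonas ∩ Wiremu ∩ Imani: 08:05-09:55, 14:50-16:00.
Those are the intersection windows.
The last common window of at least 45 minutes is 14:50-16:00; a 45-minute meeting can start as late as 15:15 and still end by 16:00.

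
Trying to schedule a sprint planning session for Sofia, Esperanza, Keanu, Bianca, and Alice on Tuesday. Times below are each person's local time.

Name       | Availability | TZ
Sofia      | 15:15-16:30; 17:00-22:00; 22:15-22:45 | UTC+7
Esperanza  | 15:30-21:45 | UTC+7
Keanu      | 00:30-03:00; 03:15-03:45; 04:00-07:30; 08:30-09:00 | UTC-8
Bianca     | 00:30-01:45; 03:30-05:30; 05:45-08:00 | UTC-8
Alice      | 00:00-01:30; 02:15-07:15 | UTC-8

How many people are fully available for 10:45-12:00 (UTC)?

3

Sofia in UTC: 08:15-09:30, 10:00-15:00, 15:15-15:45 (subtract 7h to convert from UTC+7).
Esperanza in UTC: 08:30-14:45 (subtract 7h to convert from UTC+7).
Keanu in UTC: 08:30-11:00, 11:15-11:45, 12:00-15:30, 16:30-17:00 (add 8h to convert from UTC-8).
Bianca in UTC: 08:30-09:45, 11:30-13:30, 13:45-16:00 (add 8h to convert from UTC-8).
Alice in UTC: 08:00-09:30, 10:15-15:15 (add 8h to convert from UTC-8).
Sofia, Esperanza, and Alice can make the full 10:45-12:00 slot — that's 3.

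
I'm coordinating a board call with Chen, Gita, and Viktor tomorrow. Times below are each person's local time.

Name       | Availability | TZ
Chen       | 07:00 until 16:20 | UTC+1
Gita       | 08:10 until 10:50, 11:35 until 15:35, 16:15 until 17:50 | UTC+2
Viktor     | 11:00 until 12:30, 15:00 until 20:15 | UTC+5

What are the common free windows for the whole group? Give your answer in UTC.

Chen in UTC: 06:00-15:20 (subtract 1h to convert from UTC+1).
Gita in UTC: 06:10-08:50, 09:35-13:35, 14:15-15:50 (subtract 2h to convert from UTC+2).
Viktor in UTC: 06:00-07:30, 10:00-15:15 (subtract 5h to convert from UTC+5).
Chen ∩ Gita: 06:10-08:50, 09:35-13:35, 14:15-15:20.
Chen ∩ Gita ∩ Viktor: 06:10-07:30, 10:00-13:35, 14:15-15:15.

06:10-07:30, 10:00-13:35, 14:15-15:15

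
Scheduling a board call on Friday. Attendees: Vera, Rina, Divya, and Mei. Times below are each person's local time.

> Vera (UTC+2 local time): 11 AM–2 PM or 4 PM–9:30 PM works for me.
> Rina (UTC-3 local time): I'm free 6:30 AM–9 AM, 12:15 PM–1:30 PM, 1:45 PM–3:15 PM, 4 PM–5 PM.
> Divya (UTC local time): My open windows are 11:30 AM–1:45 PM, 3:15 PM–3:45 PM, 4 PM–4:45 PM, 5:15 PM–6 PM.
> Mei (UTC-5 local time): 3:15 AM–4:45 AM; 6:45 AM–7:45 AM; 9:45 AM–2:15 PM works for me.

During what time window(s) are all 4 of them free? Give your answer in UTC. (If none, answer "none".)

11:45-12:00, 15:15-15:45, 16:00-16:30, 17:15-18:00

Vera in UTC: 09:00-12:00, 14:00-19:30 (subtract 2h to convert from UTC+2).
Rina in UTC: 09:30-12:00, 15:15-16:30, 16:45-18:15, 19:00-20:00 (add 3h to convert from UTC-3).
Divya in UTC: 11:30-13:45, 15:15-15:45, 16:00-16:45, 17:15-18:00.
Mei in UTC: 08:15-09:45, 11:45-12:45, 14:45-19:15 (add 5h to convert from UTC-5).
Vera ∩ Rina: 09:30-12:00, 15:15-16:30, 16:45-18:15, 19:00-19:30.
Vera ∩ Rina ∩ Divya: 11:30-12:00, 15:15-15:45, 16:00-16:30, 17:15-18:00.
Vera ∩ Rina ∩ Divya ∩ Mei: 11:45-12:00, 15:15-15:45, 16:00-16:30, 17:15-18:00.
Those are the intersection windows.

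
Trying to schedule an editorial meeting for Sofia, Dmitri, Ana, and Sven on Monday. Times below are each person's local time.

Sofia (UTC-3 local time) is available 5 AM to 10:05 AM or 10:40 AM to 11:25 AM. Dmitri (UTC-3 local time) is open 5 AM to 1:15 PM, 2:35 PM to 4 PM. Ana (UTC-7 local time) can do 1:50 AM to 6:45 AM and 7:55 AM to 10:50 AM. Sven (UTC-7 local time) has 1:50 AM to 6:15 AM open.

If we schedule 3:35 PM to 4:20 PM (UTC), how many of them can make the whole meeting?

1

Sofia in UTC: 08:00-13:05, 13:40-14:25 (add 3h to convert from UTC-3).
Dmitri in UTC: 08:00-16:15, 17:35-19:00 (add 3h to convert from UTC-3).
Ana in UTC: 08:50-13:45, 14:55-17:50 (add 7h to convert from UTC-7).
Sven in UTC: 08:50-13:15 (add 7h to convert from UTC-7).
Ana can make the full 15:35-16:20 slot — that's 1.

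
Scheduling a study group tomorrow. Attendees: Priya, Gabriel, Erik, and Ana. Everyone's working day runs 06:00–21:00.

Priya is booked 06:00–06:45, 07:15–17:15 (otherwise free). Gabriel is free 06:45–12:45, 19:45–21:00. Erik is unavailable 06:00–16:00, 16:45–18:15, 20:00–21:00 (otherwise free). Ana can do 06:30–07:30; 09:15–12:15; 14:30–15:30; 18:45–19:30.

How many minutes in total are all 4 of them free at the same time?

Priya free: 06:45-07:15, 17:15-21:00 (invert busy blocks within the working day).
Gabriel free: 06:45-12:45, 19:45-21:00.
Erik free: 16:00-16:45, 18:15-20:00 (invert busy blocks within the working day).
Ana free: 06:30-07:30, 09:15-12:15, 14:30-15:30, 18:45-19:30.
Priya ∩ Gabriel: 06:45-07:15, 19:45-21:00.
Priya ∩ Gabriel ∩ Erik: 19:45-20:00.
Priya ∩ Gabriel ∩ Erik ∩ Ana: ∅.
There is no time when everyone is free.
There is no common window, so the total is 0 minutes.

0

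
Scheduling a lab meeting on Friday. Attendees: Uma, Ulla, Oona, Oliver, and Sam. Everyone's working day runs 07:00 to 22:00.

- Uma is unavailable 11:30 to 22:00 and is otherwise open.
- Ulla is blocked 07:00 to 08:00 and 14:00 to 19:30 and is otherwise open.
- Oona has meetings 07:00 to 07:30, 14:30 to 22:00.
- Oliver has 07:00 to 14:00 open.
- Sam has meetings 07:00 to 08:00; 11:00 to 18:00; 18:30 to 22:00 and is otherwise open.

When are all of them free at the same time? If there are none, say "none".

08:00-11:00

Uma free: 07:00-11:30 (invert busy blocks within the working day).
Ulla free: 08:00-14:00, 19:30-22:00 (invert busy blocks within the working day).
Oona free: 07:30-14:30 (invert busy blocks within the working day).
Oliver free: 07:00-14:00.
Sam free: 08:00-11:00, 18:00-18:30 (invert busy blocks within the working day).
Uma ∩ Ulla: 08:00-11:30.
Uma ∩ Ulla ∩ Oona: 08:00-11:30.
Uma ∩ Ulla ∩ Oona ∩ Oliver: 08:00-11:30.
Uma ∩ Ulla ∩ Oona ∩ Oliver ∩ Sam: 08:00-11:00.
Those are the intersection windows.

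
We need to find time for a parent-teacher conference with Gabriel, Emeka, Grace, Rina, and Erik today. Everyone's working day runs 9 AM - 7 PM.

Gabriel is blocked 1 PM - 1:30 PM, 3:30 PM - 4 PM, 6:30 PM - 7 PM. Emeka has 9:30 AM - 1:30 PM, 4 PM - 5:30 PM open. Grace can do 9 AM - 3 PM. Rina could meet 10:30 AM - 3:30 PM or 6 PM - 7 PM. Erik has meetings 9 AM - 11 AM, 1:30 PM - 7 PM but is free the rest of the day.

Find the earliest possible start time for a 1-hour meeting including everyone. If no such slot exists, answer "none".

Gabriel free: 09:00-13:00, 13:30-15:30, 16:00-18:30 (invert busy blocks within the working day).
Emeka free: 09:30-13:30, 16:00-17:30.
Grace free: 09:00-15:00.
Rina free: 10:30-15:30, 18:00-19:00.
Erik free: 11:00-13:30 (invert busy blocks within the working day).
Gabriel ∩ Emeka: 09:30-13:00, 16:00-17:30.
Gabriel ∩ Emeka ∩ Grace: 09:30-13:00.
Gabriel ∩ Emeka ∩ Grace ∩ Rina: 10:30-13:00.
Gabriel ∩ Emeka ∩ Grace ∩ Rina ∩ Erik: 11:00-13:00.
The first common window of at least 60 minutes is 11:00-13:00, so the earliest start is 11:00.

11:00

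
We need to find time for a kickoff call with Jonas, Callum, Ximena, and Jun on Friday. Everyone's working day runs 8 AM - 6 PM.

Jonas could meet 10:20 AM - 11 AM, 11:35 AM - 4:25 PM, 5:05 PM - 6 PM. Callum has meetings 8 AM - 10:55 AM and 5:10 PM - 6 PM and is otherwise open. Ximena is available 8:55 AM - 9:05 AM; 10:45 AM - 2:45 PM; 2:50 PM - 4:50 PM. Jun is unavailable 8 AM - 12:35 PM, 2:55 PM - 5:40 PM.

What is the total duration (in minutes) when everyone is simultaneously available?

Jonas free: 10:20-11:00, 11:35-16:25, 17:05-18:00.
Callum free: 10:55-17:10 (invert busy blocks within the working day).
Ximena free: 08:55-09:05, 10:45-14:45, 14:50-16:50.
Jun free: 12:35-14:55, 17:40-18:00 (invert busy blocks within the working day).
Jonas ∩ Callum: 10:55-11:00, 11:35-16:25, 17:05-17:10.
Jonas ∩ Callum ∩ Ximena: 10:55-11:00, 11:35-14:45, 14:50-16:25.
Jonas ∩ Callum ∩ Ximena ∩ Jun: 12:35-14:45, 14:50-14:55.
Summing the common windows: 130 + 5 = 135 minutes.

135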